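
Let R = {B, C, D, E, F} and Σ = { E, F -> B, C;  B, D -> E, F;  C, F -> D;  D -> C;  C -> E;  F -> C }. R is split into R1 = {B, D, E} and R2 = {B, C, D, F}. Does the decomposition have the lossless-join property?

Common attributes: R1 ∩ R2 = {B, D}.
Closure of {B, D}: B, D → E, F applies, adding E, F; D → C applies, adding C. So (B, D)⁺ = {B, C, D, E, F}.
This closure contains every attribute of R1, so R1 ∩ R2 → R1. The join is lossless.

Yes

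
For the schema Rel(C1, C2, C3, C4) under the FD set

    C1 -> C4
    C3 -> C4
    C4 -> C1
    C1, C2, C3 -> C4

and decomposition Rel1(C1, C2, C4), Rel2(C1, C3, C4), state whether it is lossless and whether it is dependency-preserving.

Lossless test: (C1, C4)⁺ = {C1, C4}, which is a superkey of neither fragment — lossy.
Dependency preservation: C1, C2, C3 → C4 is not contained in any single fragment, but the restricted closure of its left-hand side across the fragments still reaches the right-hand side; the remaining FDs each lie inside some fragment. All dependencies are preserved.

lossy but dependency-preserving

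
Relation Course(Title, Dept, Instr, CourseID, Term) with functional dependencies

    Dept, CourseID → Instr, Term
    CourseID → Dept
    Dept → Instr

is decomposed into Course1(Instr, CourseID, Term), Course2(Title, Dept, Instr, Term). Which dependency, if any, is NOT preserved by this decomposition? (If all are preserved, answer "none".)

Check CourseID → Dept: no single fragment contains all of {Dept, CourseID}, and the restricted closure of {CourseID} across the fragments never reaches {Dept}.
Dept, CourseID → Instr, Term is preserved.
Dept → Instr is preserved.

CourseID → Dept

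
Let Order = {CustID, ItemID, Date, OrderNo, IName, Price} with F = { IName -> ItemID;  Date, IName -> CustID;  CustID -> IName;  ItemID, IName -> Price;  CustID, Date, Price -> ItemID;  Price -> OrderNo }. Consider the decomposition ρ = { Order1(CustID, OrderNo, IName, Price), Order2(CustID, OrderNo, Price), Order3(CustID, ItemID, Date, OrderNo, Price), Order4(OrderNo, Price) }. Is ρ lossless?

Yes

Chase test. Columns are CustID, ItemID, Date, OrderNo, IName, Price; row i has aⱼ where attribute j ∈ Orderi, else bᵢⱼ.
Initial tableau (one row per fragment):
  row 1: a1 b12 b13 a4 a5 a6
  row 2: a1 b22 b23 a4 b25 a6
  row 3: a1 a2 a3 a4 b35 a6
  row 4: b41 b42 b43 a4 b45 a6
Rows 1 and 2 agree on CustID; apply CustID→IName and equate their IName entries.
Rows 1 and 3 agree on CustID; apply CustID→IName and equate their IName entries.
Rows 1 and 2 agree on IName; apply IName→ItemID and equate their ItemID entries.
Rows 1 and 3 agree on IName; apply IName→ItemID and equate their ItemID entries.
Row 3 is now all distinguished symbols — the join is lossless.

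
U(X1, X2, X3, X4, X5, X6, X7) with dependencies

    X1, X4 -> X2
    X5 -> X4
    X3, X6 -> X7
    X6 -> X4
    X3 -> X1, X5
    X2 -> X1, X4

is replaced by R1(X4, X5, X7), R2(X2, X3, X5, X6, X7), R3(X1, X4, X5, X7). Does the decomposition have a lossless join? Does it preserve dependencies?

Lossless test (chase): Rows 1 and 2 agree on X5; apply X5→X4 and equate their X4 entries. No row becomes fully distinguished — the join is lossy.
Dependency preservation: the restricted closure of {X1, X4} across the fragments never reaches {X2}, so X1, X4 → X2 cannot be enforced without a join — not preserved.

lossy and not dependency-preserving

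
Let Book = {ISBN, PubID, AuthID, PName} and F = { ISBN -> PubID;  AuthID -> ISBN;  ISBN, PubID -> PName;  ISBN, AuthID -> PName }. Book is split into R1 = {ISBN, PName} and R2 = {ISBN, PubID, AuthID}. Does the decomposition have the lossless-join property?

Yes

Common attributes: R1 ∩ R2 = {ISBN}.
Closure of {ISBN}: ISBN → PubID applies, adding PubID; ISBN, PubID → PName applies, adding PName. So (ISBN)⁺ = {ISBN, PubID, PName}.
This closure contains every attribute of R1, so R1 ∩ R2 → R1. The join is lossless.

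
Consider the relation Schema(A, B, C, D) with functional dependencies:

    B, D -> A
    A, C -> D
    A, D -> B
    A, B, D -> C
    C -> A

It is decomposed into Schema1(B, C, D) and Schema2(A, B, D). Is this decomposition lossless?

Common attributes: Schema1 ∩ Schema2 = {B, D}.
Closure of {B, D}: B, D → A applies, adding A; A, B, D → C applies, adding C. So (B, D)⁺ = {A, B, C, D}.
This closure contains every attribute of Schema1, so Schema1 ∩ Schema2 → Schema1. The join is lossless.

Yes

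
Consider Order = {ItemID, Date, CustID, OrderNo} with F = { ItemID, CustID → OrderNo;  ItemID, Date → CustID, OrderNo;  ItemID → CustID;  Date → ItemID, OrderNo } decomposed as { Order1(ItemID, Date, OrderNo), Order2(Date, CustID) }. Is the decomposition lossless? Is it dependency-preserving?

Lossless test: (Date)⁺ = {ItemID, Date, CustID, OrderNo}, which contains all of one fragment — lossless.
Dependency preservation: the restricted closure of {ItemID} across the fragments never reaches {CustID}, so ItemID → CustID cannot be enforced without a join — not preserved.

lossless but not dependency-preserving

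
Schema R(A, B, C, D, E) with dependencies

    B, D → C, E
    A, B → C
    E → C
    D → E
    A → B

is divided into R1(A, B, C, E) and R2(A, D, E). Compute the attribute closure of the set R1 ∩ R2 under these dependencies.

A, B, C, E

R1 ∩ R2 = {A, E}.
E → C applies, adding C
A → B applies, adding B
Closure: {A, B, C, E}.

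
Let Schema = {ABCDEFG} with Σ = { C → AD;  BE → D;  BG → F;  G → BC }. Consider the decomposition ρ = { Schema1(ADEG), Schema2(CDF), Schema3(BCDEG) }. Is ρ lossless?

Chase test. Columns are ABCDEFG; row i has aⱼ where attribute j ∈ Schemai, else bᵢⱼ.
Initial tableau (one row per fragment):
  row 1: a1 b12 b13 a4 a5 b16 a7
  row 2: b21 b22 a3 a4 b25 a6 b27
  row 3: b31 a2 a3 a4 a5 b36 a7
Rows 2 and 3 agree on C; apply C→AD and equate their AD entries.
Rows 1 and 3 agree on G; apply G→BC and equate their BC entries.
Rows 1 and 2 agree on C; apply C→AD and equate their AD entries.
Rows 1 and 3 agree on BG; apply BG→F and equate their F entries.
No row becomes fully distinguished — the join is lossy.

No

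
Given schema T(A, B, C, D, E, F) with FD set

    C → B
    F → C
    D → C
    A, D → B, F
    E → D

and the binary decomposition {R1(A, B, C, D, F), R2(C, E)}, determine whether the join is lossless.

Common attributes: R1 ∩ R2 = {C}.
Closure of {C}: C → B applies, adding B. So (C)⁺ = {B, C}.
The closure contains neither all of R1 = {A, B, C, D, F} nor all of R2 = {C, E}, so the common attributes are not a superkey of either fragment. The join is lossy.

No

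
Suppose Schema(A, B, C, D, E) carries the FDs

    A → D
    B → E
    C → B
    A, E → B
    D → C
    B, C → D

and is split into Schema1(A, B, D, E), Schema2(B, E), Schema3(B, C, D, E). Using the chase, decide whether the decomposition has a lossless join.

Yes

Chase test. Columns are A, B, C, D, E; row i has aⱼ where attribute j ∈ Schemai, else bᵢⱼ.
Initial tableau (one row per fragment):
  row 1: a1 a2 b13 a4 a5
  row 2: b21 a2 b23 b24 a5
  row 3: b31 a2 a3 a4 a5
Rows 1 and 3 agree on D; apply D→C and equate their C entries.
Row 1 is now all distinguished symbols — the join is lossless.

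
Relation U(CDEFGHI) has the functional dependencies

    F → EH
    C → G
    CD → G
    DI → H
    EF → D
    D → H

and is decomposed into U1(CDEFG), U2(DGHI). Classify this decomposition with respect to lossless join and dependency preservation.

Lossless test: (DG)⁺ = {DGH}, which is a superkey of neither fragment — lossy.
Dependency preservation: F → EH is not contained in any single fragment, but the restricted closure of its left-hand side across the fragments still reaches the right-hand side; the remaining FDs each lie inside some fragment. All dependencies are preserved.

lossy but dependency-preserving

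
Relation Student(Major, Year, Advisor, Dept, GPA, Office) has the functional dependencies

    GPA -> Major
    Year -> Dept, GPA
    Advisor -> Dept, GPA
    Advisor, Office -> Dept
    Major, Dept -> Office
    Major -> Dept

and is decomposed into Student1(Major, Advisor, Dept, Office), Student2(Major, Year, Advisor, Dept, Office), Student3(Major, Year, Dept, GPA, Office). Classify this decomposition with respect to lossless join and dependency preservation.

Lossless test (chase): Rows 2 and 3 agree on Year; apply Year→Dept, GPA and equate their Dept, GPA entries. Rows 1 and 2 agree on Advisor; apply Advisor→Dept, GPA and equate their Dept, GPA entries. Row 2 is now all distinguished symbols — the join is lossless.
Dependency preservation: the restricted closure of {Advisor} across the fragments never reaches {Dept, GPA}, so Advisor → Dept, GPA cannot be enforced without a join — not preserved.

lossless but not dependency-preserving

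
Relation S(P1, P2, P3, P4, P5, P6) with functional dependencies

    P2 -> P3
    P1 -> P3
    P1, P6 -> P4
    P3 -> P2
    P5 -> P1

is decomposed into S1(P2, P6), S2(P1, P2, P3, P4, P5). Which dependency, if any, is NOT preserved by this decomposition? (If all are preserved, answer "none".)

Check P1, P6 → P4: no single fragment contains all of {P1, P4, P6}, and the restricted closure of {P1, P6} across the fragments never reaches {P4}.
P2 → P3 is preserved.
P1 → P3 is preserved.
P3 → P2 is preserved.
P5 → P1 is preserved.

P1, P6 -> P4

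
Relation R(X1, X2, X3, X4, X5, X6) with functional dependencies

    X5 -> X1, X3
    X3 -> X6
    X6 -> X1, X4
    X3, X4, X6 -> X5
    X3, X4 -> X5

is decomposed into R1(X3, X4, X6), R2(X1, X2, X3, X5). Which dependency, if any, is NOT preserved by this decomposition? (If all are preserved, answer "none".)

Check X6 → X1, X4: no single fragment contains all of {X1, X4, X6}, and the restricted closure of {X6} across the fragments never reaches {X1, X4}.
X5 → X1, X3 is preserved.
X3 → X6 is preserved.
X3, X4, X6 → X5 is preserved.
X3, X4 → X5 is preserved.

X6 -> X1, X4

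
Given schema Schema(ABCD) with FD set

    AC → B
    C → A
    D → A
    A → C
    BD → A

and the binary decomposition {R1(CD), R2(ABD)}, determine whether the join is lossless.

Yes

Common attributes: R1 ∩ R2 = {D}.
Closure of {D}: D → A applies, adding A; A → C applies, adding C; AC → B applies, adding B. So (D)⁺ = {ABCD}.
This closure contains every attribute of R1, so R1 ∩ R2 → R1. The join is lossless.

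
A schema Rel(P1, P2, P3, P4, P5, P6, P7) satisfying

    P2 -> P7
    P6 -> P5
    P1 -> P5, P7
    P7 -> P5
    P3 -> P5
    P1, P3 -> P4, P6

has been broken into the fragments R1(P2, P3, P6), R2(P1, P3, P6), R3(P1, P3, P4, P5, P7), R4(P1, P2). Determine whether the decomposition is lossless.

Chase test. Columns are P1, P2, P3, P4, P5, P6, P7; row i has aⱼ where attribute j ∈ Ri, else bᵢⱼ.
Initial tableau (one row per fragment):
  row 1: b11 a2 a3 b14 b15 a6 b17
  row 2: a1 b22 a3 b24 b25 a6 b27
  row 3: a1 b32 a3 a4 a5 b36 a7
  row 4: a1 a2 b43 b44 b45 b46 b47
Rows 1 and 4 agree on P2; apply P2→P7 and equate their P7 entries.
Rows 1 and 2 agree on P6; apply P6→P5 and equate their P5 entries.
Rows 2 and 3 agree on P1; apply P1→P5, P7 and equate their P5, P7 entries.
Rows 2 and 4 agree on P1; apply P1→P5, P7 and equate their P5, P7 entries.
Rows 2 and 3 agree on P1, P3; apply P1, P3→P4, P6 and equate their P4, P6 entries.
No row becomes fully distinguished — the join is lossy.

No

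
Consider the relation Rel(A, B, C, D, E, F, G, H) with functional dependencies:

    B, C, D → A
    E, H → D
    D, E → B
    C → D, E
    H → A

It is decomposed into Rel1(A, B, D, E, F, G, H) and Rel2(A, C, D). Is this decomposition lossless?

No

Common attributes: Rel1 ∩ Rel2 = {A, D}.
No dependency enlarges {A, D}, so (A, D)⁺ = {A, D}.
The closure contains neither all of Rel1 = {A, B, D, E, F, G, H} nor all of Rel2 = {A, C, D}, so the common attributes are not a superkey of either fragment. The join is lossy.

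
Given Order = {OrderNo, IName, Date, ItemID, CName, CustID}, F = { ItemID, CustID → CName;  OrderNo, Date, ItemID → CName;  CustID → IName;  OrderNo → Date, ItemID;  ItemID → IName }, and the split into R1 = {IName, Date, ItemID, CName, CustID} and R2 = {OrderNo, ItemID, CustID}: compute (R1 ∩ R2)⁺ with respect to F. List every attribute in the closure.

R1 ∩ R2 = {ItemID, CustID}.
ItemID, CustID → CName applies, adding CName
CustID → IName applies, adding IName
Closure: {IName, ItemID, CName, CustID}.

IName, ItemID, CName, CustID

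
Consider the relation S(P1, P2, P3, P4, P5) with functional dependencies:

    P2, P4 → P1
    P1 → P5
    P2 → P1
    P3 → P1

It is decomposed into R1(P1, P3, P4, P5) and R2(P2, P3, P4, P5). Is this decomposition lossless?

Common attributes: R1 ∩ R2 = {P3, P4, P5}.
Closure of {P3, P4, P5}: P3 → P1 applies, adding P1. So (P3, P4, P5)⁺ = {P1, P3, P4, P5}.
This closure contains every attribute of R1, so R1 ∩ R2 → R1. The join is lossless.

Yes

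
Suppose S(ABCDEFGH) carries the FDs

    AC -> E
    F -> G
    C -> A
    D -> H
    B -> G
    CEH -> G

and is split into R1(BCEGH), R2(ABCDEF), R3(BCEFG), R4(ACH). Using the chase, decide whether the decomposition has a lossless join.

Chase test. Columns are ABCDEFGH; row i has aⱼ where attribute j ∈ Ri, else bᵢⱼ.
Initial tableau (one row per fragment):
  row 1: b11 a2 a3 b14 a5 b16 a7 a8
  row 2: a1 a2 a3 a4 a5 a6 b27 b28
  row 3: b31 a2 a3 b34 a5 a6 a7 b38
  row 4: a1 b42 a3 b44 b45 b46 b47 a8
Rows 2 and 4 agree on AC; apply AC→E and equate their E entries.
Rows 2 and 3 agree on F; apply F→G and equate their G entries.
Rows 1 and 2 agree on C; apply C→A and equate their A entries.
Rows 1 and 3 agree on C; apply C→A and equate their A entries.
Rows 1 and 4 agree on CEH; apply CEH→G and equate their G entries.
No row becomes fully distinguished — the join is lossy.

No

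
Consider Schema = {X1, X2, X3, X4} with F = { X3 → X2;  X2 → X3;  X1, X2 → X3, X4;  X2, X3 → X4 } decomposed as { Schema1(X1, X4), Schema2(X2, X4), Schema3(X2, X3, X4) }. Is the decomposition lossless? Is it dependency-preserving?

Lossless test (chase): Rows 2 and 3 agree on X2; apply X2→X3 and equate their X3 entries. No row becomes fully distinguished — the join is lossy.
Dependency preservation: X1, X2 → X3, X4 is not contained in any single fragment, but the restricted closure of its left-hand side across the fragments still reaches the right-hand side; the remaining FDs each lie inside some fragment. All dependencies are preserved.

lossy but dependency-preserving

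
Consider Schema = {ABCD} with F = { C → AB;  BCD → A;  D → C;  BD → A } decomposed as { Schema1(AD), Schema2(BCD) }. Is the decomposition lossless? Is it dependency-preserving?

Lossless test: (D)⁺ = {ABCD}, which contains all of one fragment — lossless.
Dependency preservation: the restricted closure of {C} across the fragments never reaches {AB}, so C → AB cannot be enforced without a join — not preserved.

lossless but not dependency-preserving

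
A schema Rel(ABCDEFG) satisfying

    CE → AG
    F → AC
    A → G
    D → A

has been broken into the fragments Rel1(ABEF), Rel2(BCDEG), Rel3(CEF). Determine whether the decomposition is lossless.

No

Chase test. Columns are ABCDEFG; row i has aⱼ where attribute j ∈ Reli, else bᵢⱼ.
Initial tableau (one row per fragment):
  row 1: a1 a2 b13 b14 a5 a6 b17
  row 2: b21 a2 a3 a4 a5 b26 a7
  row 3: b31 b32 a3 b34 a5 a6 b37
Rows 2 and 3 agree on CE; apply CE→AG and equate their AG entries.
Rows 1 and 3 agree on F; apply F→AC and equate their AC entries.
Rows 1 and 2 agree on A; apply A→G and equate their G entries.
No row becomes fully distinguished — the join is lossy.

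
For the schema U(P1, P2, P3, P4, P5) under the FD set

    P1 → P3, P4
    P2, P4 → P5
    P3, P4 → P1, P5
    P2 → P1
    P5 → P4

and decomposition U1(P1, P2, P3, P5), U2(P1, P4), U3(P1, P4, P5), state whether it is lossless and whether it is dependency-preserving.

Lossless test (chase): Rows 1 and 2 agree on P1; apply P1→P3, P4 and equate their P3, P4 entries. Rows 1 and 3 agree on P1; apply P1→P3, P4 and equate their P3, P4 entries. Rows 1 and 2 agree on P3, P4; apply P3, P4→P1, P5 and equate their P1, P5 entries. Row 1 is now all distinguished symbols — the join is lossless.
Dependency preservation: the restricted closure of {P3, P4} across the fragments never reaches {P1, P5}, so P3, P4 → P1, P5 cannot be enforced without a join — not preserved.

lossless but not dependency-preserving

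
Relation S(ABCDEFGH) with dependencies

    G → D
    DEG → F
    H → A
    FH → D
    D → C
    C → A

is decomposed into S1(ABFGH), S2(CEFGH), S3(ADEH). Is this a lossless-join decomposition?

Chase test. Columns are ABCDEFGH; row i has aⱼ where attribute j ∈ Si, else bᵢⱼ.
Initial tableau (one row per fragment):
  row 1: a1 a2 b13 b14 b15 a6 a7 a8
  row 2: b21 b22 a3 b24 a5 a6 a7 a8
  row 3: a1 b32 b33 a4 a5 b36 b37 a8
Rows 1 and 2 agree on G; apply G→D and equate their D entries.
Rows 1 and 2 agree on H; apply H→A and equate their A entries.
Rows 1 and 2 agree on D; apply D→C and equate their C entries.
No row becomes fully distinguished — the join is lossy.

No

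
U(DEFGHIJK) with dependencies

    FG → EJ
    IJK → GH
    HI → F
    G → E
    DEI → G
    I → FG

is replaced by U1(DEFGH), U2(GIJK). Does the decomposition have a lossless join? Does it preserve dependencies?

lossy and not dependency-preserving

Lossless test: (G)⁺ = {EG}, which is a superkey of neither fragment — lossy.
Dependency preservation: the restricted closure of {FG} across the fragments never reaches {EJ}, so FG → EJ cannot be enforced without a join — not preserved.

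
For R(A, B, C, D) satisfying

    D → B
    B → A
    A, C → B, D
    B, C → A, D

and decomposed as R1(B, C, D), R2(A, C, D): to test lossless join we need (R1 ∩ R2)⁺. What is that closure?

R1 ∩ R2 = {C, D}.
D → B applies, adding B
B → A applies, adding A
Closure: {A, B, C, D}.

A, B, C, D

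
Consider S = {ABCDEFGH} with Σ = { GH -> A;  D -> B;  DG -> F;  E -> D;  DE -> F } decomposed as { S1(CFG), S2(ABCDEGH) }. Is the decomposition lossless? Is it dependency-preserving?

lossy and not dependency-preserving

Lossless test: (CG)⁺ = {CG}, which is a superkey of neither fragment — lossy.
Dependency preservation: the restricted closure of {DG} across the fragments never reaches {F}, so DG → F cannot be enforced without a join — not preserved.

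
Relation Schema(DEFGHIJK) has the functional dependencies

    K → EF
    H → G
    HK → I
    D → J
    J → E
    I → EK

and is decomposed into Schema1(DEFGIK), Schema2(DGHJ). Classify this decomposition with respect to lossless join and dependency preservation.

Lossless test: (DG)⁺ = {DEGJ}, which is a superkey of neither fragment — lossy.
Dependency preservation: the restricted closure of {HK} across the fragments never reaches {I}, so HK → I cannot be enforced without a join — not preserved.

lossy and not dependency-preserving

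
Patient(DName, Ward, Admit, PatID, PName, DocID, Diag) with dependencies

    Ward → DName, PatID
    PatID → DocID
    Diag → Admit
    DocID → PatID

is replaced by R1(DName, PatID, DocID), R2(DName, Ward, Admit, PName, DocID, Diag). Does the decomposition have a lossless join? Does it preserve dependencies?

Lossless test: (DName, DocID)⁺ = {DName, PatID, DocID}, which contains all of one fragment — lossless.
Dependency preservation: Ward → DName, PatID is not contained in any single fragment, but the restricted closure of its left-hand side across the fragments still reaches the right-hand side; the remaining FDs each lie inside some fragment. All dependencies are preserved.

lossless and dependency-preserving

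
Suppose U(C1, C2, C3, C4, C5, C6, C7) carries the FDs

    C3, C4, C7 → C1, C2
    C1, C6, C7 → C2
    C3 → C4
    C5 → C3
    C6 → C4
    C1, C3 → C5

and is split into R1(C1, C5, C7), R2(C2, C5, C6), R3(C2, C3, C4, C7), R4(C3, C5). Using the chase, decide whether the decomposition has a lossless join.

No

Chase test. Columns are C1, C2, C3, C4, C5, C6, C7; row i has aⱼ where attribute j ∈ Ri, else bᵢⱼ.
Initial tableau (one row per fragment):
  row 1: a1 b12 b13 b14 a5 b16 a7
  row 2: b21 a2 b23 b24 a5 a6 b27
  row 3: b31 a2 a3 a4 b35 b36 a7
  row 4: b41 b42 a3 b44 a5 b46 b47
Rows 3 and 4 agree on C3; apply C3→C4 and equate their C4 entries.
Rows 1 and 2 agree on C5; apply C5→C3 and equate their C3 entries.
Rows 1 and 4 agree on C5; apply C5→C3 and equate their C3 entries.
Rows 1 and 2 agree on C3; apply C3→C4 and equate their C4 entries.
Rows 1 and 3 agree on C3; apply C3→C4 and equate their C4 entries.
Rows 1 and 3 agree on C3, C4, C7; apply C3, C4, C7→C1, C2 and equate their C1, C2 entries.
Rows 1 and 3 agree on C1, C3; apply C1, C3→C5 and equate their C5 entries.
No row becomes fully distinguished — the join is lossy.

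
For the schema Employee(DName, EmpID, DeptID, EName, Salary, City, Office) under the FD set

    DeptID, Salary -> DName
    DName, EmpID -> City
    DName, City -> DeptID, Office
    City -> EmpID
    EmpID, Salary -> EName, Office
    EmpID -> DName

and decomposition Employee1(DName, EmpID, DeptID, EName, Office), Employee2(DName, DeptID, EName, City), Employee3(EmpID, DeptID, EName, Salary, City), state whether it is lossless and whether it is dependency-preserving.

Lossless test (chase): Rows 2 and 3 agree on City; apply City→EmpID and equate their EmpID entries. Rows 1 and 3 agree on EmpID; apply EmpID→DName and equate their DName entries. Rows 1 and 2 agree on DName, EmpID; apply DName, EmpID→City and equate their City entries. Rows 1 and 2 agree on DName, City; apply DName, City→DeptID, Office and equate their DeptID, Office entries. Rows 1 and 3 agree on DName, City; apply DName, City→DeptID, Office and equate their DeptID, Office entries. Row 3 is now all distinguished symbols — the join is lossless.
Dependency preservation: the restricted closure of {DeptID, Salary} across the fragments never reaches {DName}, so DeptID, Salary → DName cannot be enforced without a join — not preserved.

lossless but not dependency-preserving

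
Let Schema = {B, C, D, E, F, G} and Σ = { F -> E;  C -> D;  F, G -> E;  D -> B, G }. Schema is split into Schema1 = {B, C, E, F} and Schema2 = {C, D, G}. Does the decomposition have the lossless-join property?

Common attributes: Schema1 ∩ Schema2 = {C}.
Closure of {C}: C → D applies, adding D; D → B, G applies, adding B, G. So (C)⁺ = {B, C, D, G}.
This closure contains every attribute of Schema2, so Schema1 ∩ Schema2 → Schema2. The join is lossless.

Yes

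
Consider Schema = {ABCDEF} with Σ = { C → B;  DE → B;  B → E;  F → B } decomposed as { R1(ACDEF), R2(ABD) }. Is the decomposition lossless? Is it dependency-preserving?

lossy and not dependency-preserving

Lossless test: (AD)⁺ = {AD}, which is a superkey of neither fragment — lossy.
Dependency preservation: the restricted closure of {C} across the fragments never reaches {B}, so C → B cannot be enforced without a join — not preserved.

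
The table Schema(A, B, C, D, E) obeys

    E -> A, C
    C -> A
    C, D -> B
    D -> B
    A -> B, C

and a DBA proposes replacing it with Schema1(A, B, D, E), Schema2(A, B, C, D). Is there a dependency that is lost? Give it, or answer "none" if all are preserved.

E → A, C: restricted closure across fragments reaches A, C.
C → A lies within Schema2.
C, D → B lies within Schema2.
D → B lies within Schema1.
A → B, C lies within Schema2.
Every dependency is enforceable on the fragments, so the decomposition is dependency-preserving.

none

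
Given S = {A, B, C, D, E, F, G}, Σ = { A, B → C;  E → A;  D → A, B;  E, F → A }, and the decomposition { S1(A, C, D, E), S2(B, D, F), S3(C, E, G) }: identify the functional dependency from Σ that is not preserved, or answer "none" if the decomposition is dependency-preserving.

A, B → C

Check A, B → C: no single fragment contains all of {A, B, C}, and the restricted closure of {A, B} across the fragments never reaches {C}.
E → A is preserved.
D → A, B is preserved.
E, F → A is preserved.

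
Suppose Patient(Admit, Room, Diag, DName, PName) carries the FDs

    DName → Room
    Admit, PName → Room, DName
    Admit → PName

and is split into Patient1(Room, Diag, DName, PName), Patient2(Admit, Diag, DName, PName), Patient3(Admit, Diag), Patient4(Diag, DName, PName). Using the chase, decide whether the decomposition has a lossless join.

Chase test. Columns are Admit, Room, Diag, DName, PName; row i has aⱼ where attribute j ∈ Patienti, else bᵢⱼ.
Initial tableau (one row per fragment):
  row 1: b11 a2 a3 a4 a5
  row 2: a1 b22 a3 a4 a5
  row 3: a1 b32 a3 b34 b35
  row 4: b41 b42 a3 a4 a5
Rows 1 and 2 agree on DName; apply DName→Room and equate their Room entries.
Rows 1 and 4 agree on DName; apply DName→Room and equate their Room entries.
Rows 2 and 3 agree on Admit; apply Admit→PName and equate their PName entries.
Rows 2 and 3 agree on Admit, PName; apply Admit, PName→Room, DName and equate their Room, DName entries.
Row 2 is now all distinguished symbols — the join is lossless.

Yes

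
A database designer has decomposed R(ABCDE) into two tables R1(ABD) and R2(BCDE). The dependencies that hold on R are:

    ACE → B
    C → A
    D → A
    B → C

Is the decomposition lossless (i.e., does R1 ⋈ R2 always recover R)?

Common attributes: R1 ∩ R2 = {BD}.
Closure of {BD}: D → A applies, adding A; B → C applies, adding C. So (BD)⁺ = {ABCD}.
This closure contains every attribute of R1, so R1 ∩ R2 → R1. The join is lossless.

Yes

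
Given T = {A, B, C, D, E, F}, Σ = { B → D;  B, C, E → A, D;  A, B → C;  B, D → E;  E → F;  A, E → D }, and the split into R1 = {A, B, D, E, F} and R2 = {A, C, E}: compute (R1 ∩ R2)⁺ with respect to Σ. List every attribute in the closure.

A, D, E, F

R1 ∩ R2 = {A, E}.
E → F applies, adding F
A, E → D applies, adding D
Closure: {A, D, E, F}.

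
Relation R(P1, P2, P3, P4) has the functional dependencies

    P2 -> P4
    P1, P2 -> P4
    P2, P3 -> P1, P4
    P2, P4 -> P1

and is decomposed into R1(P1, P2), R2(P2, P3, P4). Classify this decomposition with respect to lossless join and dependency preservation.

Lossless test: (P2)⁺ = {P1, P2, P4}, which contains all of one fragment — lossless.
Dependency preservation: P1, P2 → P4; P2, P3 → P1, P4; P2, P4 → P1 are not contained in any single fragment, but the restricted closure of each left-hand side across the fragments still reaches the right-hand side; the remaining FDs each lie inside some fragment. All dependencies are preserved.

lossless and dependency-preserving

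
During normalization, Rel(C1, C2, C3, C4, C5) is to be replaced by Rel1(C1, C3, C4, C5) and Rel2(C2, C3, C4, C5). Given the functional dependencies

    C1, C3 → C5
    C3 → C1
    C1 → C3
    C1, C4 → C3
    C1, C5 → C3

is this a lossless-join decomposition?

Common attributes: Rel1 ∩ Rel2 = {C3, C4, C5}.
Closure of {C3, C4, C5}: C3 → C1 applies, adding C1. So (C3, C4, C5)⁺ = {C1, C3, C4, C5}.
This closure contains every attribute of Rel1, so Rel1 ∩ Rel2 → Rel1. The join is lossless.

Yes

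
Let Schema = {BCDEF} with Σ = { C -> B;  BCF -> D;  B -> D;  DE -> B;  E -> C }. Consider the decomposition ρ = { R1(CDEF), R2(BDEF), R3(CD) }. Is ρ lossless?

Yes

Chase test. Columns are BCDEF; row i has aⱼ where attribute j ∈ Ri, else bᵢⱼ.
Initial tableau (one row per fragment):
  row 1: b11 a2 a3 a4 a5
  row 2: a1 b22 a3 a4 a5
  row 3: b31 a2 a3 b34 b35
Rows 1 and 3 agree on C; apply C→B and equate their B entries.
Rows 1 and 2 agree on DE; apply DE→B and equate their B entries.
Rows 1 and 2 agree on E; apply E→C and equate their C entries.
Row 1 is now all distinguished symbols — the join is lossless.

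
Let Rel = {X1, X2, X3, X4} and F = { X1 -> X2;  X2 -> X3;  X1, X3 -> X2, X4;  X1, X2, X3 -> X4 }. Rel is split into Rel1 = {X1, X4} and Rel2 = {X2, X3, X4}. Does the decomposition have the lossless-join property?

No

Common attributes: Rel1 ∩ Rel2 = {X4}.
No dependency enlarges {X4}, so (X4)⁺ = {X4}.
The closure contains neither all of Rel1 = {X1, X4} nor all of Rel2 = {X2, X3, X4}, so the common attributes are not a superkey of either fragment. The join is lossy.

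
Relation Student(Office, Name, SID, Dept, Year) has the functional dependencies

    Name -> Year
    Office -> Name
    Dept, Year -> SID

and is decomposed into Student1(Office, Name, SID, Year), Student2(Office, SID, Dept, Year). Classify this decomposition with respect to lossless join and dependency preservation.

lossless and dependency-preserving

Lossless test: (Office, SID, Year)⁺ = {Office, Name, SID, Year}, which contains all of one fragment — lossless.
Dependency preservation: every FD's attributes lie within a single fragment, so each can be enforced locally — preserved.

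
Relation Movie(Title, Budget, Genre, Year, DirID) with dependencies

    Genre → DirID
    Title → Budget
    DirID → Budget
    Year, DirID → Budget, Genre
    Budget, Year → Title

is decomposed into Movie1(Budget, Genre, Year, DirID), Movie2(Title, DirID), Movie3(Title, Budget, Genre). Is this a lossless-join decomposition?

Chase test. Columns are Title, Budget, Genre, Year, DirID; row i has aⱼ where attribute j ∈ Moviei, else bᵢⱼ.
Initial tableau (one row per fragment):
  row 1: b11 a2 a3 a4 a5
  row 2: a1 b22 b23 b24 a5
  row 3: a1 a2 a3 b34 b35
Rows 1 and 3 agree on Genre; apply Genre→DirID and equate their DirID entries.
Rows 2 and 3 agree on Title; apply Title→Budget and equate their Budget entries.
No row becomes fully distinguished — the join is lossy.

No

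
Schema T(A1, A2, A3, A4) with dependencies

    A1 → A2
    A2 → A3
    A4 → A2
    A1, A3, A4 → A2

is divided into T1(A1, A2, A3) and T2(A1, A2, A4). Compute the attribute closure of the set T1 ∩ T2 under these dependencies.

A1, A2, A3

T1 ∩ T2 = {A1, A2}.
A2 → A3 applies, adding A3
Closure: {A1, A2, A3}.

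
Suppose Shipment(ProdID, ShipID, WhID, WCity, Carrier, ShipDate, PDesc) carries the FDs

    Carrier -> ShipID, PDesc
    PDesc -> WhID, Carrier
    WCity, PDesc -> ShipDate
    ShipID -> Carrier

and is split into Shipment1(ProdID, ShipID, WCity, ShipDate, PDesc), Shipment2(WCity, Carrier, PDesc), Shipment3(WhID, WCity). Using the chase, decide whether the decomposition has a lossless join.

Chase test. Columns are ProdID, ShipID, WhID, WCity, Carrier, ShipDate, PDesc; row i has aⱼ where attribute j ∈ Shipmenti, else bᵢⱼ.
Initial tableau (one row per fragment):
  row 1: a1 a2 b13 a4 b15 a6 a7
  row 2: b21 b22 b23 a4 a5 b26 a7
  row 3: b31 b32 a3 a4 b35 b36 b37
Rows 1 and 2 agree on PDesc; apply PDesc→WhID, Carrier and equate their WhID, Carrier entries.
Rows 1 and 2 agree on WCity, PDesc; apply WCity, PDesc→ShipDate and equate their ShipDate entries.
Rows 1 and 2 agree on Carrier; apply Carrier→ShipID, PDesc and equate their ShipID, PDesc entries.
No row becomes fully distinguished — the join is lossy.

No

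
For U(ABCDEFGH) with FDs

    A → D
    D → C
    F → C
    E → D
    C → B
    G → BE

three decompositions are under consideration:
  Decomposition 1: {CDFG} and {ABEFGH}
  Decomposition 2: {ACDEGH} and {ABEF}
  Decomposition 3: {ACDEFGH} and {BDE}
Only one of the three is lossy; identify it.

Decomposition 2

Decomposition 1: common = {FG}, closure = {BCDEFG} → lossless.
Decomposition 2: common = {AE}, closure = {ABCDE} → lossy.
Decomposition 3: common = {DE}, closure = {BCDE} → lossless.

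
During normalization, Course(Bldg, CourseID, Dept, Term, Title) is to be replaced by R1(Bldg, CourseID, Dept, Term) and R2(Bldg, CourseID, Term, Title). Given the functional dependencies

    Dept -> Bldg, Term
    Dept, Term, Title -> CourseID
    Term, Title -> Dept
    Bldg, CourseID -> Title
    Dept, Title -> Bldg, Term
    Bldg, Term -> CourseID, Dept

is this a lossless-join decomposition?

Common attributes: R1 ∩ R2 = {Bldg, CourseID, Term}.
Closure of {Bldg, CourseID, Term}: Bldg, CourseID → Title applies, adding Title; Bldg, Term → CourseID, Dept applies, adding Dept. So (Bldg, CourseID, Term)⁺ = {Bldg, CourseID, Dept, Term, Title}.
This closure contains every attribute of R1, so R1 ∩ R2 → R1. The join is lossless.

Yes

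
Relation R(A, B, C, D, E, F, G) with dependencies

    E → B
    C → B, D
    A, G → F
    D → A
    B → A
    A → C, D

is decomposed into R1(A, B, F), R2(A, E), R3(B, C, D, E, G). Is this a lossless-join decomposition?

No

Chase test. Columns are A, B, C, D, E, F, G; row i has aⱼ where attribute j ∈ Ri, else bᵢⱼ.
Initial tableau (one row per fragment):
  row 1: a1 a2 b13 b14 b15 a6 b17
  row 2: a1 b22 b23 b24 a5 b26 b27
  row 3: b31 a2 a3 a4 a5 b36 a7
Rows 2 and 3 agree on E; apply E→B and equate their B entries.
Rows 1 and 3 agree on B; apply B→A and equate their A entries.
Rows 1 and 2 agree on A; apply A→C, D and equate their C, D entries.
Rows 1 and 3 agree on A; apply A→C, D and equate their C, D entries.
No row becomes fully distinguished — the join is lossy.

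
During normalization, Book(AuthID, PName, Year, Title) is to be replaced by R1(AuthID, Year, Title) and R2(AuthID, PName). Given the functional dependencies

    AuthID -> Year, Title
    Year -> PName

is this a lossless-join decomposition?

Yes

Common attributes: R1 ∩ R2 = {AuthID}.
Closure of {AuthID}: AuthID → Year, Title applies, adding Year, Title; Year → PName applies, adding PName. So (AuthID)⁺ = {AuthID, PName, Year, Title}.
This closure contains every attribute of R1, so R1 ∩ R2 → R1. The join is lossless.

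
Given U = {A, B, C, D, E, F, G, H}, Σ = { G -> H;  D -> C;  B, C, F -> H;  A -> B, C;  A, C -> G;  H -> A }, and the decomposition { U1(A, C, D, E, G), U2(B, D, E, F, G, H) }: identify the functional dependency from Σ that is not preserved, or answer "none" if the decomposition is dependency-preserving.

Check B, C, F → H: no single fragment contains all of {B, C, F, H}, and the restricted closure of {B, C, F} across the fragments never reaches {H}.
G → H is preserved.
D → C is preserved.
A → B, C is preserved.
A, C → G is preserved.
H → A is preserved.

B, C, F -> H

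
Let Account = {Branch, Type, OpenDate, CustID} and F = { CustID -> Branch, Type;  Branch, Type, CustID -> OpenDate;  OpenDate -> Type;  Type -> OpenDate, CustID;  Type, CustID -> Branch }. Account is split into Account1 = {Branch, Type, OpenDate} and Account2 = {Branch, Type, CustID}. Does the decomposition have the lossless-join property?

Yes

Common attributes: Account1 ∩ Account2 = {Branch, Type}.
Closure of {Branch, Type}: Type → OpenDate, CustID applies, adding OpenDate, CustID. So (Branch, Type)⁺ = {Branch, Type, OpenDate, CustID}.
This closure contains every attribute of Account1, so Account1 ∩ Account2 → Account1. The join is lossless.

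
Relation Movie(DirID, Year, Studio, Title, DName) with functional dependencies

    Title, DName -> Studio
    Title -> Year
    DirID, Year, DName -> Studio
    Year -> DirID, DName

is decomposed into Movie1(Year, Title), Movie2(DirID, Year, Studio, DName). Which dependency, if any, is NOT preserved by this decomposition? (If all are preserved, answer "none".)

none

Title, DName → Studio: restricted closure across fragments reaches Studio.
Title → Year lies within Movie1.
DirID, Year, DName → Studio lies within Movie2.
Year → DirID, DName lies within Movie2.
Every dependency is enforceable on the fragments, so the decomposition is dependency-preserving.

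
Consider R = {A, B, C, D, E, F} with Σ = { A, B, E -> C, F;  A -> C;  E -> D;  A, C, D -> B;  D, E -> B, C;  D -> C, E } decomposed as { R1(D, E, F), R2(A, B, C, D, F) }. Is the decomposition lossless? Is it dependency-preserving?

Lossless test: (D, F)⁺ = {B, C, D, E, F}, which contains all of one fragment — lossless.
Dependency preservation: A, B, E → C, F; D, E → B, C; D → C, E are not contained in any single fragment, but the restricted closure of each left-hand side across the fragments still reaches the right-hand side; the remaining FDs each lie inside some fragment. All dependencies are preserved.

lossless and dependency-preserving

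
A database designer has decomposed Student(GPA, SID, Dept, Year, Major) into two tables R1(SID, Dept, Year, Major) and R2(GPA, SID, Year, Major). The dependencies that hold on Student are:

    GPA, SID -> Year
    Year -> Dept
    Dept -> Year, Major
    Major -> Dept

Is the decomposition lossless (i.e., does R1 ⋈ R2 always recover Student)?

Yes

Common attributes: R1 ∩ R2 = {SID, Year, Major}.
Closure of {SID, Year, Major}: Year → Dept applies, adding Dept. So (SID, Year, Major)⁺ = {SID, Dept, Year, Major}.
This closure contains every attribute of R1, so R1 ∩ R2 → R1. The join is lossless.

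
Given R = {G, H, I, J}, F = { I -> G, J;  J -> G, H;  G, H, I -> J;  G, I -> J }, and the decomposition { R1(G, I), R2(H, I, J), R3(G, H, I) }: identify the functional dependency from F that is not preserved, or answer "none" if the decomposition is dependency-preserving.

Check J → G, H: no single fragment contains all of {G, H, J}, and the restricted closure of {J} across the fragments never reaches {G, H}.
I → G, J is preserved.
G, H, I → J is preserved.
G, I → J is preserved.

J -> G, H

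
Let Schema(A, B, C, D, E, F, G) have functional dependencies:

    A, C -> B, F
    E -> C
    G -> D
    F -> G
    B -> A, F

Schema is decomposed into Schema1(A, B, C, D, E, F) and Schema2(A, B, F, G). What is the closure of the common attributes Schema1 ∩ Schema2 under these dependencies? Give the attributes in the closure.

Schema1 ∩ Schema2 = {A, B, F}.
F → G applies, adding G
G → D applies, adding D
Closure: {A, B, D, F, G}.

A, B, D, F, G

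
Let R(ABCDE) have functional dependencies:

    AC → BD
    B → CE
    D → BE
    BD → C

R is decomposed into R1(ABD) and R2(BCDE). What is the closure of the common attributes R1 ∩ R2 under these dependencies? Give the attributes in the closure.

BCDE

R1 ∩ R2 = {BD}.
B → CE applies, adding CE
Closure: {BCDE}.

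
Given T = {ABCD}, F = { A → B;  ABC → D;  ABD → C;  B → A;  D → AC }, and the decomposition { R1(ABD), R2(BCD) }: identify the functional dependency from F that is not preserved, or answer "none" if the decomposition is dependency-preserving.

A → B lies within R1.
ABC → D: restricted closure across fragments reaches D.
ABD → C: restricted closure across fragments reaches C.
B → A lies within R1.
D → AC: restricted closure across fragments reaches AC.
Every dependency is enforceable on the fragments, so the decomposition is dependency-preserving.

none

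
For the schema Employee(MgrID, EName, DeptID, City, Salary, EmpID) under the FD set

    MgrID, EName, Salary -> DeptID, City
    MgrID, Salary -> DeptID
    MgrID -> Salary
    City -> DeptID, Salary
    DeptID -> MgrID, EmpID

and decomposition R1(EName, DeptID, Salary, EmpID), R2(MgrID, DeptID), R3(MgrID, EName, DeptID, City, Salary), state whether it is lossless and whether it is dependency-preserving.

Lossless test (chase): Rows 2 and 3 agree on MgrID; apply MgrID→Salary and equate their Salary entries. Rows 1 and 2 agree on DeptID; apply DeptID→MgrID, EmpID and equate their MgrID, EmpID entries. Rows 1 and 3 agree on DeptID; apply DeptID→MgrID, EmpID and equate their MgrID, EmpID entries. Rows 1 and 3 agree on MgrID, EName, Salary; apply MgrID, EName, Salary→DeptID, City and equate their DeptID, City entries. Row 1 is now all distinguished symbols — the join is lossless.
Dependency preservation: DeptID → MgrID, EmpID is not contained in any single fragment, but the restricted closure of its left-hand side across the fragments still reaches the right-hand side; the remaining FDs each lie inside some fragment. All dependencies are preserved.

lossless and dependency-preserving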